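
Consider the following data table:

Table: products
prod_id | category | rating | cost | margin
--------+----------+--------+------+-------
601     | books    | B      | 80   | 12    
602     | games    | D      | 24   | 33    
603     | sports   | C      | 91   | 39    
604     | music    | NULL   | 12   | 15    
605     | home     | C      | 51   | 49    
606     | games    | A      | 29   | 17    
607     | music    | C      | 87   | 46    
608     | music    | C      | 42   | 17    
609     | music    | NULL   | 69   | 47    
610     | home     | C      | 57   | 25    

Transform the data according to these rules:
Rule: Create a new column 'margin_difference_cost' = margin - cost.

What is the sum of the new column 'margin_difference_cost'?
-242

Step 1: For each record, compute margin - cost
Example calculations:
  12 - 80 = -68
  33 - 24 = 9
  39 - 91 = -52
  ...
Step 2: Sum all derived values
Step 3: Total = -242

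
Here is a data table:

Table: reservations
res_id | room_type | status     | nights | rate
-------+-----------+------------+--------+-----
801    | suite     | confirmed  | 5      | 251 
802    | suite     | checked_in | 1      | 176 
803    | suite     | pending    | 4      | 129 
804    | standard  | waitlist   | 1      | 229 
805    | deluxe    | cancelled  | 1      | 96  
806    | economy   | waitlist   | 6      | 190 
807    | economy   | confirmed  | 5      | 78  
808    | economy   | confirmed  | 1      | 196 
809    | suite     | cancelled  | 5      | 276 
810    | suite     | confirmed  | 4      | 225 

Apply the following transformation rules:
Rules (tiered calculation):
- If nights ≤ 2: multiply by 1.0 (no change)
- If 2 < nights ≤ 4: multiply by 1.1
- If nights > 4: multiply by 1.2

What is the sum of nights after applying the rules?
38.0

Step 1: Tier 1 (nights ≤ 2): 4 records, sum = 4 × 1.0 = 4.0
Step 2: Tier 2 (2 < nights ≤ 4): 2 records, sum = 8 × 1.1 = 8.8
Step 3: Tier 3 (nights > 4): 4 records, sum = 21 × 1.2 = 25.2
Step 4: Final sum = 4.0 + 8.8 + 25.2 = 38.0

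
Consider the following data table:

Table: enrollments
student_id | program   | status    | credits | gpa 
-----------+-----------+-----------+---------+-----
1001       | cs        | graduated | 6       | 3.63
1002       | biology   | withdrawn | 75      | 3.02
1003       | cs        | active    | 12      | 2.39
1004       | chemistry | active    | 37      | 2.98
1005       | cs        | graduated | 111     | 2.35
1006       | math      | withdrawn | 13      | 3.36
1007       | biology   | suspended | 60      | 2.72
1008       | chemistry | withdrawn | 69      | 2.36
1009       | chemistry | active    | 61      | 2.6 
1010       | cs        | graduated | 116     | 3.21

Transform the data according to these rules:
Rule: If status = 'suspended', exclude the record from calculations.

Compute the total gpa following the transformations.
25.9

Step 1: Identify records where status = 'suspended'
Step 2: The excluded records sum to 2.72
Step 3: Original total gpa = 28.62
Step 4: Remaining total = 28.62 - 2.72 = 25.9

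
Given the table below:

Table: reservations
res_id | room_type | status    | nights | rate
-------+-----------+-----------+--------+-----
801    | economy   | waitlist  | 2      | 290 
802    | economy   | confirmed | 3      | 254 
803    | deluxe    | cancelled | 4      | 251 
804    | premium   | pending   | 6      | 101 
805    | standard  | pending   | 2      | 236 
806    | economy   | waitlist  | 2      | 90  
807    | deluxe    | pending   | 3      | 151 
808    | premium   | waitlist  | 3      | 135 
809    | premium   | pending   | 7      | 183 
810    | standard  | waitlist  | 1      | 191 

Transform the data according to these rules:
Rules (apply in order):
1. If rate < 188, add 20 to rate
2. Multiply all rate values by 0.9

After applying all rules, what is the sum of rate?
1783.8

Step 1: Apply Rule 1 - Add 20 to records with rate < 188
  - 5 records affected: 660 + (5 × 20) = 760
  - Unaffected records: 1222
  - Sum after Rule 1: 1982
Step 2: Apply Rule 2 - Multiply all by 0.9
  - 1982 × 0.9 = 1783.8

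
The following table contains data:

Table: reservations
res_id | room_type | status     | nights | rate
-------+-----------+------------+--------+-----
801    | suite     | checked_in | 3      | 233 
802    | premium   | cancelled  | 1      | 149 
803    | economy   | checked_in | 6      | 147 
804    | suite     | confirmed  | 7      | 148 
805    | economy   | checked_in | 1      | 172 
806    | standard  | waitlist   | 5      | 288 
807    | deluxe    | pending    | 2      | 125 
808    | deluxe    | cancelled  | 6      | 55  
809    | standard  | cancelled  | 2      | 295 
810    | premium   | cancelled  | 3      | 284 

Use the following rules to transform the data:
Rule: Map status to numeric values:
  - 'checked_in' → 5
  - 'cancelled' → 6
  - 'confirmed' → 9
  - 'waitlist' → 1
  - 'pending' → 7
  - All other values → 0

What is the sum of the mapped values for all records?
56

Step 1: Apply mapping to each record
Step 2: Count by status:
  'checked_in': 3 records × 5 = 15
  'cancelled': 4 records × 6 = 24
  'confirmed': 1 records × 9 = 9
  'waitlist': 1 records × 1 = 1
  'pending': 1 records × 7 = 7
Step 3: Sum all mapped values = 56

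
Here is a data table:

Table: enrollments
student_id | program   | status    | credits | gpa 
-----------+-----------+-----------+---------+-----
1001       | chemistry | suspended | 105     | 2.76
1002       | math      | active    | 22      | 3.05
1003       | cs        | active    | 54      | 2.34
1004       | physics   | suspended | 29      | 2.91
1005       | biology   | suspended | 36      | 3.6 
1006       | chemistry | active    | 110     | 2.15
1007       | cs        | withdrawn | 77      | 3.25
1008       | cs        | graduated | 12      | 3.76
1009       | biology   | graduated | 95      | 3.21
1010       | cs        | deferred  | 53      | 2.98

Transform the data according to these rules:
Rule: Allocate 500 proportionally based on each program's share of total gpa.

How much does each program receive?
biology: 113.46, chemistry: 81.81, cs: 205.43, math: 50.82, physics: 48.48

Step 1: Calculate total gpa = 30.01
Step 2: Calculate each program's proportion:
  biology: 6.81/30.01 = 22.69% → 113.46
  chemistry: 4.91/30.01 = 16.36% → 81.81
  cs: 12.33/30.01 = 41.09% → 205.43
  math: 3.05/30.01 = 10.16% → 50.82
  physics: 2.91/30.01 = 9.70% → 48.48
Step 3: Verify: sum of allocations ≈ 500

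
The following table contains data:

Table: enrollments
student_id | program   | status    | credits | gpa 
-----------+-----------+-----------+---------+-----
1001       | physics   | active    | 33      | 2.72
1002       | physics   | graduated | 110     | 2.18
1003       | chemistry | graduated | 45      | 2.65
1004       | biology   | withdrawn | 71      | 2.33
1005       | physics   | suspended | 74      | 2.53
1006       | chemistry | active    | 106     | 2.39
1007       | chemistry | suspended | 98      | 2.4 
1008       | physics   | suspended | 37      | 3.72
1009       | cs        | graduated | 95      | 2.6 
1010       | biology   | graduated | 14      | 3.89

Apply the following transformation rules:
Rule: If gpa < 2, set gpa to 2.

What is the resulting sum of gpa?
27.41

Step 1: 0 records have gpa < 2
Step 2: These records originally summed to 0
Step 3: After setting to minimum: 0 × 2 = 0
Step 4: Unaffected records sum: 27.41
Step 5: Final sum = 0 + 27.41 = 27.41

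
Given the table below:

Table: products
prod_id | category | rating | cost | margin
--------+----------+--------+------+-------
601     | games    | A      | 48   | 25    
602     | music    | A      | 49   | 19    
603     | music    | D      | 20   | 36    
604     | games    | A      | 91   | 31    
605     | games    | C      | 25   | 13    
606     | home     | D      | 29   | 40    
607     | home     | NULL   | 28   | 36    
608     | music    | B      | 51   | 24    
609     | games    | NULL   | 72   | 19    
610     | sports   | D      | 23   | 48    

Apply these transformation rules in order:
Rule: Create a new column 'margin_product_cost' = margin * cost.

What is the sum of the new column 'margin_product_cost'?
11861

Step 1: For each record, compute margin * cost
Example calculations:
  25 * 48 = 1200
  19 * 49 = 931
  36 * 20 = 720
  ...
Step 2: Sum all derived values
Step 3: Total = 11861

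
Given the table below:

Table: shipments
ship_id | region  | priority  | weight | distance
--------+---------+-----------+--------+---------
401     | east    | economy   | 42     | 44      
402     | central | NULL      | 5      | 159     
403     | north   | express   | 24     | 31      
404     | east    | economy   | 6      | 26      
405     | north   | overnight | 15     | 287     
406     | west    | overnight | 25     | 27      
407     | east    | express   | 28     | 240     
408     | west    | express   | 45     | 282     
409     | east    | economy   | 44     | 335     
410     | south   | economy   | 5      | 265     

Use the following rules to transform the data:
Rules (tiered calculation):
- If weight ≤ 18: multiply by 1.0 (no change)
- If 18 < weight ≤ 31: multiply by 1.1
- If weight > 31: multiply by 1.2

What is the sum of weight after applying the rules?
272.9

Step 1: Tier 1 (weight ≤ 18): 4 records, sum = 31 × 1.0 = 31.0
Step 2: Tier 2 (18 < weight ≤ 31): 3 records, sum = 77 × 1.1 = 84.7
Step 3: Tier 3 (weight > 31): 3 records, sum = 131 × 1.2 = 157.2
Step 4: Final sum = 31.0 + 84.7 + 157.2 = 272.9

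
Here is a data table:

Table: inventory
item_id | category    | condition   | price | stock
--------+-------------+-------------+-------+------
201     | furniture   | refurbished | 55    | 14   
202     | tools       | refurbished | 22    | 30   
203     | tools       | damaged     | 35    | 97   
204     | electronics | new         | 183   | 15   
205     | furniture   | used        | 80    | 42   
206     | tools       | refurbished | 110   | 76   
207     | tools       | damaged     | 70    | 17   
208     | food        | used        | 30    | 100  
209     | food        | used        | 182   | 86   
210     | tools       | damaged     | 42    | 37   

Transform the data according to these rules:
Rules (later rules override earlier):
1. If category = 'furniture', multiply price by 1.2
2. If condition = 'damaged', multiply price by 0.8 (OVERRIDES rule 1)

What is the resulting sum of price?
806.6

Step 1: Rule 2 takes priority for records with condition = 'damaged'
  - 3 records: 147 × 0.8 = 117.6
Step 2: Rule 1 applies to remaining records with category = 'furniture'
  - 2 records: 135 × 1.2 = 162.0
Step 3: Other records unchanged: 527
Step 4: Final sum = 117.6 + 162.0 + 527 = 806.6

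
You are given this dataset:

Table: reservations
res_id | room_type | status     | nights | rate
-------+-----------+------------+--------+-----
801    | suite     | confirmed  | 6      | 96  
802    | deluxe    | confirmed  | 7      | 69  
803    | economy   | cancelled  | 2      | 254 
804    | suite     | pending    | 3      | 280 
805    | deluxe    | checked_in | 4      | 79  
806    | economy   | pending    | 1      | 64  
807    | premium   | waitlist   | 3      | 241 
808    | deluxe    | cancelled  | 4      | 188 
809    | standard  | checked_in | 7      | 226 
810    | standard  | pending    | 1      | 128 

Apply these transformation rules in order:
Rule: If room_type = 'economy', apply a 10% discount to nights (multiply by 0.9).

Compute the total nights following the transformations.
37.7

Step 1: Records with room_type = 'economy' have total nights = 3
Step 2: Apply multiplier: 3 × 0.9 = 2.7
Step 3: Other records total: 35
Step 4: Final sum = 2.7 + 35 = 37.7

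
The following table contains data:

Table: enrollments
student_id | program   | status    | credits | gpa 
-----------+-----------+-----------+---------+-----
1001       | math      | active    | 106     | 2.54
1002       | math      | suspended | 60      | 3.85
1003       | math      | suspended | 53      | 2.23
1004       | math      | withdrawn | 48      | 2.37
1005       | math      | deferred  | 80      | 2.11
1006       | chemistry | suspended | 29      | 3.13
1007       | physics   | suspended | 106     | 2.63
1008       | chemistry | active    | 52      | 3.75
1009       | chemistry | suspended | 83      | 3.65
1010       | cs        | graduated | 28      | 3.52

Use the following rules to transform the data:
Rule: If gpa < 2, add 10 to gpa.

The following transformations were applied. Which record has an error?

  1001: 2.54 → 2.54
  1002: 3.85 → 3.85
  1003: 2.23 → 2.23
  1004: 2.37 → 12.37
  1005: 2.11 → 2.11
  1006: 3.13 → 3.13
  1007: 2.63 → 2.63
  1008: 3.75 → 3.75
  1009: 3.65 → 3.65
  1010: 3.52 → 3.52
Record 1004 has an error. The correct transformed value should be 2.37, not 12.37.

Step 1: Check each record against the rule
Step 2: Record 1004 has gpa = 2.37
Step 3: Since 2.37 >= 2, the bonus should not have been applied
Step 4: Correct value = 2.37, but claimed value = 12.37
Conclusion: Record 1004 has the error.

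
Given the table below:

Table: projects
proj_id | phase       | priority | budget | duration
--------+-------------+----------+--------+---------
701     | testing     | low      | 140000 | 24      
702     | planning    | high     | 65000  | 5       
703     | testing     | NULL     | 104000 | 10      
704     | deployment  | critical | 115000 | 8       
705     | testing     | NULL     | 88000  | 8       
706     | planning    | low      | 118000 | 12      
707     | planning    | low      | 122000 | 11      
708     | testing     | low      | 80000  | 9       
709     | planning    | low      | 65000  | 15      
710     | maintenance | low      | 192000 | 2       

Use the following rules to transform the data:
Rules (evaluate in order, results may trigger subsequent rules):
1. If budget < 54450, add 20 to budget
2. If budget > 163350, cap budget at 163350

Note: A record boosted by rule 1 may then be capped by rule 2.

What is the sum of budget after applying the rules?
1060350

Step 1: Apply rule 1 to records with budget < 54450
  - 0 records get bonus of 20
  - Of these, 0 records then exceed 163350 and get capped
Step 2: Apply rule 2 to records with budget > 163350
  - 1 records (original) are capped
Step 3: Calculate final sum = 1060350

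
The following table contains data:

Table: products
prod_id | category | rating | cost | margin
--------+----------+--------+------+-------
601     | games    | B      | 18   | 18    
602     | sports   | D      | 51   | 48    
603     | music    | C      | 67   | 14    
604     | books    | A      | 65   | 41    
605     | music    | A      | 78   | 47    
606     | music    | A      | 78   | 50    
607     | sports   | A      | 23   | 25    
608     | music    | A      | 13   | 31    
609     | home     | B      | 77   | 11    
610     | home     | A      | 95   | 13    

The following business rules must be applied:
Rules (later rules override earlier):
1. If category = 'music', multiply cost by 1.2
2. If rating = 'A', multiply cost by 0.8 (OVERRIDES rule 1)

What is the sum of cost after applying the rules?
508.0

Step 1: Rule 2 takes priority for records with rating = 'A'
  - 6 records: 352 × 0.8 = 281.6
Step 2: Rule 1 applies to remaining records with category = 'music'
  - 1 records: 67 × 1.2 = 80.4
Step 3: Other records unchanged: 146
Step 4: Final sum = 281.6 + 80.4 + 146 = 508.0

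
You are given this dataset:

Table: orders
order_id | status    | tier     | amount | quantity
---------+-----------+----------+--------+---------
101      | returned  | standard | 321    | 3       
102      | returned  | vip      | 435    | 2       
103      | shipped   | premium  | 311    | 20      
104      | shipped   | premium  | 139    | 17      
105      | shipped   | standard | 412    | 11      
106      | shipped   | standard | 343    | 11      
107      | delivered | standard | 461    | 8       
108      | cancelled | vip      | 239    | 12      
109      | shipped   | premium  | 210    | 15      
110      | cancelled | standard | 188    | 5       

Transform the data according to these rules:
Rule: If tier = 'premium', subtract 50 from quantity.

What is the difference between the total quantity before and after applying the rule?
150

Step 1: Original sum of quantity = 104
Step 2: 3 records have tier = 'premium'
Step 3: Each affected record changes by -50
Step 4: Total change = 3 × -50 = -150
Step 5: New sum = 104 + -150 = -46
Step 6: Difference = |-46 - 104| = 150
        (Sum decreased by 150)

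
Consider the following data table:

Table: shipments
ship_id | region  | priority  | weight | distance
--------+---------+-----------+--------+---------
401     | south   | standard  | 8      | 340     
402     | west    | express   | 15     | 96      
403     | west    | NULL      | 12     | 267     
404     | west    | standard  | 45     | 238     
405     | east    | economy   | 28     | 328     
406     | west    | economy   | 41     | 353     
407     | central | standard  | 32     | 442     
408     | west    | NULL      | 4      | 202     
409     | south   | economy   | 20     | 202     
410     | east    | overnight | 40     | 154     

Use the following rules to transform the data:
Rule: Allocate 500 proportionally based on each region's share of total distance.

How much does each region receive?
central: 84.29, east: 91.91, south: 103.36, west: 220.44

Step 1: Calculate total distance = 2622
Step 2: Calculate each region's proportion:
  central: 442/2622 = 16.86% → 84.29
  east: 482/2622 = 18.38% → 91.91
  south: 542/2622 = 20.67% → 103.36
  west: 1156/2622 = 44.09% → 220.44
Step 3: Verify: sum of allocations ≈ 500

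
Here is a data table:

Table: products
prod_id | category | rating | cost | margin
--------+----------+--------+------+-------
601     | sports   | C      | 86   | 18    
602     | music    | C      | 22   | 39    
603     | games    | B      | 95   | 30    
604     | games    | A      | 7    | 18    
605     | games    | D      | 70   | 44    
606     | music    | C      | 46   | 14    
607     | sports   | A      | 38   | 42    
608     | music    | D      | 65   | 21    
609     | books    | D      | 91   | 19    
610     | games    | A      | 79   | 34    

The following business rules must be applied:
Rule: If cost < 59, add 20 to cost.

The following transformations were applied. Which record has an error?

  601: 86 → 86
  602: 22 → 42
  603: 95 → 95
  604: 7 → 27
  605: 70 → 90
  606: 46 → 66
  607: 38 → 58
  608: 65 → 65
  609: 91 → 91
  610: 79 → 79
Record 605 has an error. The correct transformed value should be 70, not 90.

Step 1: Check each record against the rule
Step 2: Record 605 has cost = 70
Step 3: Since 70 >= 59, the bonus should not have been applied
Step 4: Correct value = 70, but claimed value = 90
Conclusion: Record 605 has the error.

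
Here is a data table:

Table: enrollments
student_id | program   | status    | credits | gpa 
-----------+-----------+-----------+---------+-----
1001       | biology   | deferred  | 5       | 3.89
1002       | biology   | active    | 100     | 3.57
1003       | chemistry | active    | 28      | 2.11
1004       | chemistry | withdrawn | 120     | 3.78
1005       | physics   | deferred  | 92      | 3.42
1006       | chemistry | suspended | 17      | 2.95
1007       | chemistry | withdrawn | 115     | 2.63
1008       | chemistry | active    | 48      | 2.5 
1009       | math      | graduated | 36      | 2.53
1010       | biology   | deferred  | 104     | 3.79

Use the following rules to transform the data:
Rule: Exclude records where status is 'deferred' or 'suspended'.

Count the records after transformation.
6

Step 1: Count records to exclude
  - 3 (deferred) + 1 (suspended) = 4 records
Step 2: Total records: 10
Step 3: Remaining = 10 - 4 = 6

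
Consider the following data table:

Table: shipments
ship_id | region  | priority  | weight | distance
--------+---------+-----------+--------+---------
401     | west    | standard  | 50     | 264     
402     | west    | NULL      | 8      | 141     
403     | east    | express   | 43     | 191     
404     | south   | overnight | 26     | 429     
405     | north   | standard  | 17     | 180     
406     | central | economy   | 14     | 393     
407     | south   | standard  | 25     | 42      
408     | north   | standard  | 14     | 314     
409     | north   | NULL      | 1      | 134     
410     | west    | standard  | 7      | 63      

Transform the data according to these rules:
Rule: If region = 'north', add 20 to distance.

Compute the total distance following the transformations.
2211

Step 1: Count records where region = 'north': 3
Step 2: Total bonus added: 3 × 20 = 60
Step 3: Original sum of distance: 2151
Step 4: Final sum = 2151 + 60 = 2211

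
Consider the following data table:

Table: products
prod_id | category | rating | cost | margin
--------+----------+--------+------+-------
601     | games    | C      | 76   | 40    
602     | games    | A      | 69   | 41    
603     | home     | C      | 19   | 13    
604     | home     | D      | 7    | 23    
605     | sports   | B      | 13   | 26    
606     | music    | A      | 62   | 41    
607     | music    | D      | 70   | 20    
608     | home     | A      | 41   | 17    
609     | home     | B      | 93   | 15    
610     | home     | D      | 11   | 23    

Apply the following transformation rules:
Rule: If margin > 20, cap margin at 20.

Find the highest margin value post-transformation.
20

Step 1: Original maximum margin = 41
Step 2: Apply cap at 20
Step 3: 6 records had margin > 20 and were capped
Step 4: Maximum after transformation = 20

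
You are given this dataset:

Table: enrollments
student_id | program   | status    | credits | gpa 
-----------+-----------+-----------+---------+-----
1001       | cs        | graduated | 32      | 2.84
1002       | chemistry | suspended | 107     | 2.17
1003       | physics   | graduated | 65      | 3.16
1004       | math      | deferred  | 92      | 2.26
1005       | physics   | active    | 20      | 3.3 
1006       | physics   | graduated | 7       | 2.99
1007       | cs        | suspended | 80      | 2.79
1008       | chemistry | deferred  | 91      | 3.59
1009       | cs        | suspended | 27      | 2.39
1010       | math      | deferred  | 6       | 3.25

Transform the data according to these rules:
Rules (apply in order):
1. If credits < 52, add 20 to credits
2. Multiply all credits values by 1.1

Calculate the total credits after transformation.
689.7

Step 1: Apply Rule 1 - Add 20 to records with credits < 52
  - 5 records affected: 92 + (5 × 20) = 192
  - Unaffected records: 435
  - Sum after Rule 1: 627
Step 2: Apply Rule 2 - Multiply all by 1.1
  - 627 × 1.1 = 689.7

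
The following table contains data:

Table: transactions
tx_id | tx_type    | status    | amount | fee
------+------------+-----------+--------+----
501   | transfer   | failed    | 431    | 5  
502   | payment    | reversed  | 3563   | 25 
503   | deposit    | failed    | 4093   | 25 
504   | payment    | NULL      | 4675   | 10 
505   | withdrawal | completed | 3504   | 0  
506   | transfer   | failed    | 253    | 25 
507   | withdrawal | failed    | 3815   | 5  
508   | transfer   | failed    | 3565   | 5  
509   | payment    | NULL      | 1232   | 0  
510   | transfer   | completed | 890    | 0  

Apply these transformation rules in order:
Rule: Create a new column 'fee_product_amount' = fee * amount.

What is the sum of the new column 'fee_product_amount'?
283530

Step 1: For each record, compute fee * amount
Example calculations:
  5 * 431 = 2155
  25 * 3563 = 89075
  25 * 4093 = 102325
  ...
Step 2: Sum all derived values
Step 3: Total = 283530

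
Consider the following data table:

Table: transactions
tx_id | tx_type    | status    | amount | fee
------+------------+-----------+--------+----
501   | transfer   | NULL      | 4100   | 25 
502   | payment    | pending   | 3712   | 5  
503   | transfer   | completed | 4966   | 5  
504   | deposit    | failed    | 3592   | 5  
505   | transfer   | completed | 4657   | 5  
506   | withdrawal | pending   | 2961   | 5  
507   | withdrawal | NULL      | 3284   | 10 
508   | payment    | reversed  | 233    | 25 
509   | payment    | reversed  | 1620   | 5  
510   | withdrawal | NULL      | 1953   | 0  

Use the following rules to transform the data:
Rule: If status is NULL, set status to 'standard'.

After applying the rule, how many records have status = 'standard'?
3

Step 1: Count records where status IS NULL
Step 2: Found 3 records with NULL status
Step 3: These records will have status set to 'standard'
Step 4: Records already having status = 'standard': 0
Step 5: Answer: 3 + 0 = 3 records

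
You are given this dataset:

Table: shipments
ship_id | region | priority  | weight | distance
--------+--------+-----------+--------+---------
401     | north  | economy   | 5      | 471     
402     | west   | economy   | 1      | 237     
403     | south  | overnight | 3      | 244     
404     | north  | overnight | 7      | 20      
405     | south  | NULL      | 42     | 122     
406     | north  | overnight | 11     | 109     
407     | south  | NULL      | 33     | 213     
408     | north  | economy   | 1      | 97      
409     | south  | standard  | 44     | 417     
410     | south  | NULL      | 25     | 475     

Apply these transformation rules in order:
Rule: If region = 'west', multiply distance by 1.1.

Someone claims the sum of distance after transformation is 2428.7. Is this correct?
Yes, the result is correct.

Step 1: Calculate the correct sum after transformation
Step 2: Apply multiplier 1.1 to records where region = 'west'
Step 3: Correct result = 2428.7
Step 4: Claimed result = 2428.7
Step 5: 2428.7 = 2428.7 ✓
Conclusion: The claimed result is correct.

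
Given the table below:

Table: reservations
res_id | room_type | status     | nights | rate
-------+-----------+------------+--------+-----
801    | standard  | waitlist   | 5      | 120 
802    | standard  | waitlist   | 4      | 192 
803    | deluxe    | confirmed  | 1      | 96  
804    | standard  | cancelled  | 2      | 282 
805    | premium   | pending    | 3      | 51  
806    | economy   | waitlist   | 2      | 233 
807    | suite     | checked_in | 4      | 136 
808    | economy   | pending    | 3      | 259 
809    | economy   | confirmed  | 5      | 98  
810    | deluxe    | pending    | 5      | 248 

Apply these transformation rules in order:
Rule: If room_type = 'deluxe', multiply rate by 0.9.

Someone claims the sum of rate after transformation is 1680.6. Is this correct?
Yes, the result is correct.

Step 1: Calculate the correct sum after transformation
Step 2: Apply multiplier 0.9 to records where room_type = 'deluxe'
Step 3: Correct result = 1680.6
Step 4: Claimed result = 1680.6
Step 5: 1680.6 = 1680.6 ✓
Conclusion: The claimed result is correct.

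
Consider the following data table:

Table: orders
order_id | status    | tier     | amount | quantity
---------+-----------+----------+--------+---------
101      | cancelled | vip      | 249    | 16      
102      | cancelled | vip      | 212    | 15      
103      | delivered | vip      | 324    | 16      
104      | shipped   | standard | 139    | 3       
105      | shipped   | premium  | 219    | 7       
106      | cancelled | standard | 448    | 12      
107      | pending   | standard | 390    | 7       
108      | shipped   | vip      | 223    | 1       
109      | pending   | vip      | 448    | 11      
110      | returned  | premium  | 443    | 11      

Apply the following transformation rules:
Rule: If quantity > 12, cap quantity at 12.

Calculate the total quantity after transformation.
88

Step 1: 3 records have quantity > 12
Step 2: These records originally summed to 47
Step 3: After capping: 3 × 12 = 36
Step 4: Unaffected records sum: 52
Step 5: Final sum = 36 + 52 = 88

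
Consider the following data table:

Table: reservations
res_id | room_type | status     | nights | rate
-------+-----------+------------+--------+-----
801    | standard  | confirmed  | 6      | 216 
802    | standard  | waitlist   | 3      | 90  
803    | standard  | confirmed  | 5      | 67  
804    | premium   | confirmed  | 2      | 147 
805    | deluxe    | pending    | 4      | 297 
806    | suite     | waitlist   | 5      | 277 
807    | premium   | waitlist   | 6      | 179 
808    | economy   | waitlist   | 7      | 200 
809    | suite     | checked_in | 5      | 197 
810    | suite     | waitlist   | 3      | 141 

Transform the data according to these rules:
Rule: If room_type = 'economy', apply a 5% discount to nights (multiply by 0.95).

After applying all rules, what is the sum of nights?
45.65

Step 1: Records with room_type = 'economy' have total nights = 7
Step 2: Apply multiplier: 7 × 0.95 = 6.65
Step 3: Other records total: 39
Step 4: Final sum = 6.65 + 39 = 45.65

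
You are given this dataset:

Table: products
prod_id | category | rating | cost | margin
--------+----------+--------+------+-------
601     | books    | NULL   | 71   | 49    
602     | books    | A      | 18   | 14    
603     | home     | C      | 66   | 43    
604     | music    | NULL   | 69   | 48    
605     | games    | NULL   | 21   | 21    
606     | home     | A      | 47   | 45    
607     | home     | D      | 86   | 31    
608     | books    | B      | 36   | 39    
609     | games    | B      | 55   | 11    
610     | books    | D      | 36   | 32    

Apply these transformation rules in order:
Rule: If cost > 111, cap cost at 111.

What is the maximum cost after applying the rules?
86

Step 1: Original maximum cost = 86
Step 2: Check cap of 111 against maximum
Step 3: No records exceed the cap (max 86 <= cap 111), so no capping applies
Step 4: Maximum after transformation = 86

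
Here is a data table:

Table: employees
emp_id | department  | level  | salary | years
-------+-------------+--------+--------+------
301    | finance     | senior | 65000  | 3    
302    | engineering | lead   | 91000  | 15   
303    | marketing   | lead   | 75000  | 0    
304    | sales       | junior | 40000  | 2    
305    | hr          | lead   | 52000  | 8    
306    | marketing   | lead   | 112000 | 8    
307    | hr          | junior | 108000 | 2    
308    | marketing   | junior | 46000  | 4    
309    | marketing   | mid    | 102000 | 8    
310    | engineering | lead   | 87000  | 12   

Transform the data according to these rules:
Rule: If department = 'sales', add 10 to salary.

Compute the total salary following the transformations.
778010

Step 1: Count records where department = 'sales': 1
Step 2: Total bonus added: 1 × 10 = 10
Step 3: Original sum of salary: 778000
Step 4: Final sum = 778000 + 10 = 778010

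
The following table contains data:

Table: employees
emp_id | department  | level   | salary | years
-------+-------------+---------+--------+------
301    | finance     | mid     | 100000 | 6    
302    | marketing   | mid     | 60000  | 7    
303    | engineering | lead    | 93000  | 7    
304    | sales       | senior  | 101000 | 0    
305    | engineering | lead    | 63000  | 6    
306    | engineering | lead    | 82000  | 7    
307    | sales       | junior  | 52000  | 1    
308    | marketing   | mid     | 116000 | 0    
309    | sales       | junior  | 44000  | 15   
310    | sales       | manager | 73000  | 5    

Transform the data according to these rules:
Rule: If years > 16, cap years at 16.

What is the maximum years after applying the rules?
15

Step 1: Original maximum years = 15
Step 2: Check cap of 16 against maximum
Step 3: No records exceed the cap (max 15 <= cap 16), so no capping applies
Step 4: Maximum after transformation = 15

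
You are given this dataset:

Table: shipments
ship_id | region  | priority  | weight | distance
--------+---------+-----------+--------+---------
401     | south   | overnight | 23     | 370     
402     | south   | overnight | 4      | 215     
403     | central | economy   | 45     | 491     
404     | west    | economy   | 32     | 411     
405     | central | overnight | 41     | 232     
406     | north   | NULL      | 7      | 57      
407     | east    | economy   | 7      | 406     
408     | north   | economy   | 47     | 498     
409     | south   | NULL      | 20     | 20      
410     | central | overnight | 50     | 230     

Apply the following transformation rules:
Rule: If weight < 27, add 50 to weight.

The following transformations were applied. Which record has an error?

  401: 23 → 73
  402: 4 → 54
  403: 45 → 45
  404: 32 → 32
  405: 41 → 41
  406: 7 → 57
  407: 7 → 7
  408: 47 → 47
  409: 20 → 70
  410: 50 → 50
Record 407 has an error. The correct transformed value should be 57, not 7.

Step 1: Check each record against the rule
Step 2: Record 407 has weight = 7
Step 3: Since 7 < 27, the bonus should have been applied
Step 4: Correct value = 57, but claimed value = 7
Conclusion: Record 407 has the error.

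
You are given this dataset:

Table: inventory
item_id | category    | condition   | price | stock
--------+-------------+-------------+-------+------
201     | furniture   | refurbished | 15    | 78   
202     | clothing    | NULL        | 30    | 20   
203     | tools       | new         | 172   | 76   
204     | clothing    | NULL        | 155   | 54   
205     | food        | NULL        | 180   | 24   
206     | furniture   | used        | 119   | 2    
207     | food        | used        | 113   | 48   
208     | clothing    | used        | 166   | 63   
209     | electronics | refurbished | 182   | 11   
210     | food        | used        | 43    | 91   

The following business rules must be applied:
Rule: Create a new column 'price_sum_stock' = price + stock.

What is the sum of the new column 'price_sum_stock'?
1642

Step 1: For each record, compute price + stock
Example calculations:
  15 + 78 = 93
  30 + 20 = 50
  172 + 76 = 248
  ...
Step 2: Sum all derived values
Step 3: Total = 1642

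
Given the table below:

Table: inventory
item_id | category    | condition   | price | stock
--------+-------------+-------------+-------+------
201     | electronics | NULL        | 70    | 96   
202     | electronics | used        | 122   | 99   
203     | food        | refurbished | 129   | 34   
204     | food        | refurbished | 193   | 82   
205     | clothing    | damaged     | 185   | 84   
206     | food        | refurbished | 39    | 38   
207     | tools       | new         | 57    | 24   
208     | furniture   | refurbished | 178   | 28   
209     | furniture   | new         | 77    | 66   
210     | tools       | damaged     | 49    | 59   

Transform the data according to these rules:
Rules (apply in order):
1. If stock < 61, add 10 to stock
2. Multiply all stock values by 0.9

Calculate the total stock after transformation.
594.0

Step 1: Apply Rule 1 - Add 10 to records with stock < 61
  - 5 records affected: 183 + (5 × 10) = 233
  - Unaffected records: 427
  - Sum after Rule 1: 660
Step 2: Apply Rule 2 - Multiply all by 0.9
  - 660 × 0.9 = 594.0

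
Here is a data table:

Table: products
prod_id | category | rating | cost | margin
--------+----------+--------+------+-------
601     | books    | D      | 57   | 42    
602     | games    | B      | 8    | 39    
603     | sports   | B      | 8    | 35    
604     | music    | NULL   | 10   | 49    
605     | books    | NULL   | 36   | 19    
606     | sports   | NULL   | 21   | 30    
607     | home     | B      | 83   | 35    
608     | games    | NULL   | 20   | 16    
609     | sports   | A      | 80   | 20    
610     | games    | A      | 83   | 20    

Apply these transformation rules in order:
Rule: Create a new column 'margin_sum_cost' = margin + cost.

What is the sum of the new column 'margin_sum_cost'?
711

Step 1: For each record, compute margin + cost
Example calculations:
  42 + 57 = 99
  39 + 8 = 47
  35 + 8 = 43
  ...
Step 2: Sum all derived values
Step 3: Total = 711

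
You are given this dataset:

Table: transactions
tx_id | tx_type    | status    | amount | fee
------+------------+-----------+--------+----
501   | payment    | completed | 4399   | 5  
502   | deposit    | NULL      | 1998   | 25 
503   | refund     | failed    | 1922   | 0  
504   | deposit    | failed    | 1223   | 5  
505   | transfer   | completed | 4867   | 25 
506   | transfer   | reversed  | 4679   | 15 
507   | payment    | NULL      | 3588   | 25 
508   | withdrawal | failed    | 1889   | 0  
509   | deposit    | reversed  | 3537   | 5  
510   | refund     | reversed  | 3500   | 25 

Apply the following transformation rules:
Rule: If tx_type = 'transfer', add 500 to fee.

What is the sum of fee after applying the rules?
1130

Step 1: Count records where tx_type = 'transfer': 2
Step 2: Total bonus added: 2 × 500 = 1000
Step 3: Original sum of fee: 130
Step 4: Final sum = 130 + 1000 = 1130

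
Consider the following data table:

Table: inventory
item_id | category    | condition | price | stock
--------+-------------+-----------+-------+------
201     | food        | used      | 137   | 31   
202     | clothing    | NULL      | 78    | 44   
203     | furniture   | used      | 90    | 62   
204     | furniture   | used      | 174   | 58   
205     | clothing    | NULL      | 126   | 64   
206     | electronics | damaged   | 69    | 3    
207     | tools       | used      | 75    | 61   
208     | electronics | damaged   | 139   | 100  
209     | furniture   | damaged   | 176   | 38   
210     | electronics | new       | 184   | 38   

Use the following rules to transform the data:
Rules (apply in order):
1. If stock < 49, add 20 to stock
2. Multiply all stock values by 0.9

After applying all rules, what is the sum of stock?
539.1

Step 1: Apply Rule 1 - Add 20 to records with stock < 49
  - 5 records affected: 154 + (5 × 20) = 254
  - Unaffected records: 345
  - Sum after Rule 1: 599
Step 2: Apply Rule 2 - Multiply all by 0.9
  - 599 × 0.9 = 539.1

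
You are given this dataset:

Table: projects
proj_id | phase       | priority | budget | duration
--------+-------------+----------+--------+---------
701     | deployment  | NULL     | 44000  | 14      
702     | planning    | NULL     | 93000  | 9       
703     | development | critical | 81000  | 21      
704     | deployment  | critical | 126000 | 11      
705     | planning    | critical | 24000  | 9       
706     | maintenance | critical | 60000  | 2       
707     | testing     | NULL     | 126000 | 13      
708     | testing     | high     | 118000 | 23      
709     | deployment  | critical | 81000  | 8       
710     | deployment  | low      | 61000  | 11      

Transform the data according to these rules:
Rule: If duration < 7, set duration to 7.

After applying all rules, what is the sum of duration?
126

Step 1: 1 records have duration < 7
Step 2: These records originally summed to 2
Step 3: After setting to minimum: 1 × 7 = 7
Step 4: Unaffected records sum: 119
Step 5: Final sum = 7 + 119 = 126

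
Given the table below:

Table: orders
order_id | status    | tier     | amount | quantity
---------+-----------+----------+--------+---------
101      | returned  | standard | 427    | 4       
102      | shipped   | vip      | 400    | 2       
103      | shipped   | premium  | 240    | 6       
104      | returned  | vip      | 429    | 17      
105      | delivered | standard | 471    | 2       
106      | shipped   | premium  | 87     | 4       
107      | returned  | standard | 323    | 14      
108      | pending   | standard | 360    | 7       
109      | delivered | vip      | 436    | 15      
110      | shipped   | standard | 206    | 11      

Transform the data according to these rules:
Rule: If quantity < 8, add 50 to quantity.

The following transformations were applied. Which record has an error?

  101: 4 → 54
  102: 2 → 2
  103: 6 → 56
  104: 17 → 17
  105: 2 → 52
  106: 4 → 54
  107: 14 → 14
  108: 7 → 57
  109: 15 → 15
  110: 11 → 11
Record 102 has an error. The correct transformed value should be 52, not 2.

Step 1: Check each record against the rule
Step 2: Record 102 has quantity = 2
Step 3: Since 2 < 8, the bonus should have been applied
Step 4: Correct value = 52, but claimed value = 2
Conclusion: Record 102 has the error.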